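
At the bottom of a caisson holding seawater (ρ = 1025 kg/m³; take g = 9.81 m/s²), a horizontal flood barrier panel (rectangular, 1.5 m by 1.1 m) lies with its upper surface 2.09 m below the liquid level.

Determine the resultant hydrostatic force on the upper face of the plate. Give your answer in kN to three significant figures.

γ = ρg = 1025 × 9.81 / 1000 = 10.05525 kN/m³.
The plate is horizontal, so pressure is uniform at p = γ·h = 10.05525 × 2.09 = 21.0155 kN/m².
A = 1.5 × 1.1 = 1.65 m².
F = p·A = 21.0155 × 1.65 = 34.6756 kN.

F ≈ 34.7 kN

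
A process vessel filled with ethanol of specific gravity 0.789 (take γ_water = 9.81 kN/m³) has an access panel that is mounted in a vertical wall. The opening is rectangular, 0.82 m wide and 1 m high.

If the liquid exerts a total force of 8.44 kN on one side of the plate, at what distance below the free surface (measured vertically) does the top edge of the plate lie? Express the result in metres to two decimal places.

d_top ≈ 0.83 m

γ = 0.789 × 9.81 = 7.74009 kN/m³.
A = 0.82 × 1 = 0.82 m².
From F = γ·h_c·A, the centroid depth is h_c = 8.44/(7.74009 × 0.82) = 1.32979 m.
The centroid lies 1/2 = 0.5 m below the top edge, so the top edge sits at h_top = 1.32979 − 0.5 = 0.82979 m below the surface.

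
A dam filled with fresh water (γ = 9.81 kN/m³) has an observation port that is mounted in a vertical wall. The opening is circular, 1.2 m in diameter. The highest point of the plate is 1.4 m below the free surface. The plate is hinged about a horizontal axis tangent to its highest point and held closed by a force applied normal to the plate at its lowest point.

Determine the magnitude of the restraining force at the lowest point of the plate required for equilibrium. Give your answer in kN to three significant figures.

γ = 9.81 kN/m³.
The centroid is at the centre, 0.6 m below the top of the plate, so the centroid depth is h_c = 1.4 + 0.6 = 2 m.
A = π(0.6)² = 1.13097 m².
Resultant F = γ·h_c·A = 9.81 × 2 × 1.13097 = 22.1896 kN.
I_c = πr⁴/4 = π × 0.6⁴/4 = 0.101788 m⁴.
Centre of pressure: y_p = y_c + I_c/(y_c·A) = 2 + 0.101788/(2 × 1.13097) = 2 + 0.0450003 = 2.045 m along the plane.
The resultant acts 0.6 + 0.0450003 = 0.645 m (along the plate) below the hinge at the top edge, so the moment about the hinge is M = F × 0.645 = 22.1896 × 0.645 = 14.3123 kN·m.
A normal force at the bottom, 1.2 m from the hinge, must supply this moment: P = 14.3123/1.2 = 11.9269 kN.

P ≈ 11.9 kN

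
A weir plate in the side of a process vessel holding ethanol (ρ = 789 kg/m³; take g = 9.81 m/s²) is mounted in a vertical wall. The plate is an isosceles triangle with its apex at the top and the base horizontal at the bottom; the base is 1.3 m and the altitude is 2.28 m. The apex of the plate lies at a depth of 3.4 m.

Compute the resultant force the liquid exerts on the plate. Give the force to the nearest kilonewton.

F ≈ 56 kN

γ = ρg = 789 × 9.81 / 1000 = 7.74009 kN/m³.
With the apex up, the centroid sits 2h/3 = 2 × 2.28/3 = 1.52 m below the apex, so the centroid depth is h_c = 3.4 + 1.52 = 4.92 m.
A = ½ × 1.3 × 2.28 = 1.482 m².
Resultant F = γ·h_c·A = 7.74009 × 4.92 × 1.482 = 56.4364 kN.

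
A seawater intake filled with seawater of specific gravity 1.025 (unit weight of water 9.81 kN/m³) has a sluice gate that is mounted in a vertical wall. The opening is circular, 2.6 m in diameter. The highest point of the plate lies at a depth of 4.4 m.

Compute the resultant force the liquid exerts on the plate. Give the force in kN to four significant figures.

F ≈ 304.3 kN

γ = 1.025 × 9.81 = 10.05525 kN/m³.
The centroid is at the centre, 1.3 m below the top of the plate, so the centroid depth is h_c = 4.4 + 1.3 = 5.7 m.
A = π(1.3)² = 5.30929 m².
Resultant F = γ·h_c·A = 10.05525 × 5.7 × 5.30929 = 304.302 kN.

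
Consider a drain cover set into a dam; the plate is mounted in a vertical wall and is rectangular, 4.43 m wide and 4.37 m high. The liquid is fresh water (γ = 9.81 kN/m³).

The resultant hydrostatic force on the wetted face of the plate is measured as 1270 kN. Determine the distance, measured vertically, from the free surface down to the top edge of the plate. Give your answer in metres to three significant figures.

d_top ≈ 4.50 m

γ = 9.81 kN/m³.
A = 4.43 × 4.37 = 19.3591 m².
From F = γ·h_c·A, the centroid depth is h_c = 1270/(9.81 × 19.3591) = 6.68728 m.
The centroid lies 4.37/2 = 2.185 m below the top edge, so the top edge sits at h_top = 6.68728 − 2.185 = 4.50228 m below the surface.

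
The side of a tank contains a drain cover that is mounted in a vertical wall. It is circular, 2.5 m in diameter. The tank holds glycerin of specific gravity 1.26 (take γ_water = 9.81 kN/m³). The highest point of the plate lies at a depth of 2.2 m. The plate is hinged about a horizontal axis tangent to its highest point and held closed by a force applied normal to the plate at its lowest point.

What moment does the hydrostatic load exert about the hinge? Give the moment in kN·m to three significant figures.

M ≈ 285 kN·m

γ = 1.26 × 9.81 = 12.3606 kN/m³.
The centroid is at the centre, 1.25 m below the top of the plate, so the centroid depth is h_c = 2.2 + 1.25 = 3.45 m.
A = π(1.25)² = 4.90874 m².
Resultant F = γ·h_c·A = 12.3606 × 3.45 × 4.90874 = 209.329 kN.
I_c = πr⁴/4 = π × 1.25⁴/4 = 1.91748 m⁴.
Centre of pressure: y_p = y_c + I_c/(y_c·A) = 3.45 + 1.91748/(3.45 × 4.90874) = 3.45 + 0.113225 = 3.56323 m along the plane.
The resultant acts 1.25 + 0.113225 = 1.36322 m (along the plate) below the hinge at the top edge, so the moment about the hinge is M = F × 1.36322 = 209.329 × 1.36322 = 285.361 kN·m.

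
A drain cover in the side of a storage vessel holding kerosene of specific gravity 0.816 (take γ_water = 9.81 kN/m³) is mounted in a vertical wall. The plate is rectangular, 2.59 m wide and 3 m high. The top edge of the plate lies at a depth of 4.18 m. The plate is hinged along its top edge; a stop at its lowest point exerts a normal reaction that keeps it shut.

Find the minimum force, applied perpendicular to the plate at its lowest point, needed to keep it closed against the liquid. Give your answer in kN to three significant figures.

γ = 0.816 × 9.81 = 8.00496 kN/m³.
The centroid lies 3/2 = 1.5 m below the top edge, so the centroid depth is h_c = 4.18 + 1.5 = 5.68 m.
A = 2.59 × 3 = 7.77 m².
Resultant F = γ·h_c·A = 8.00496 × 5.68 × 7.77 = 353.288 kN.
I_c = b·h³/12 = 2.59 × 3³/12 = 5.8275 m⁴.
Centre of pressure: y_p = y_c + I_c/(y_c·A) = 5.68 + 5.8275/(5.68 × 7.77) = 5.68 + 0.132042 = 5.81204 m along the plane.
The resultant acts 1.5 + 0.132042 = 1.63204 m (along the plate) below the hinge at the top edge, so the moment about the hinge is M = F × 1.63204 = 353.288 × 1.63204 = 576.58 kN·m.
A normal force at the bottom, 3 m from the hinge, must supply this moment: P = 576.58/3 = 192.193 kN.

P ≈ 192 kN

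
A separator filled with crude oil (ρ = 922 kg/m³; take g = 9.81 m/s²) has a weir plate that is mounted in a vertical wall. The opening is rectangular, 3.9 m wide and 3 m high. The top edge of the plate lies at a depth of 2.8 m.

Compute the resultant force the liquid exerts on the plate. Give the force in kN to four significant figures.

γ = ρg = 922 × 9.81 / 1000 = 9.04482 kN/m³.
The centroid lies 3/2 = 1.5 m below the top edge, so the centroid depth is h_c = 2.8 + 1.5 = 4.3 m.
A = 3.9 × 3 = 11.7 m².
Resultant F = γ·h_c·A = 9.04482 × 4.3 × 11.7 = 455.045 kN.

F ≈ 455.0 kN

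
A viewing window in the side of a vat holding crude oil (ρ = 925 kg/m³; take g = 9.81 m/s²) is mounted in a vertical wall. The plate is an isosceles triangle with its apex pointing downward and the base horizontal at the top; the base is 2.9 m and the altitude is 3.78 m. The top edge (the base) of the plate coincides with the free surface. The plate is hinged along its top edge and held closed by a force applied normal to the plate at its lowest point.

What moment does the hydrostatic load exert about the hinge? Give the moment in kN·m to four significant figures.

γ = ρg = 925 × 9.81 / 1000 = 9.07425 kN/m³.
With the apex down, the centroid sits h/3 = 3.78/3 = 1.26 m below the base (the top edge), so the centroid depth is h_c = 1.26 m.
A = ½ × 2.9 × 3.78 = 5.481 m².
Resultant F = γ·h_c·A = 9.07425 × 1.26 × 5.481 = 62.6673 kN.
I_c = b·h³/36 = 2.9 × 3.78³/36 = 4.35082 m⁴.
Centre of pressure: y_p = y_c + I_c/(y_c·A) = 1.26 + 4.35082/(1.26 × 5.481) = 1.26 + 0.63 = 1.89 m along the plane.
The resultant acts 1.26 + 0.63 = 1.89 m (along the plate) below the hinge at the top edge, so the moment about the hinge is M = F × 1.89 = 62.6673 × 1.89 = 118.441 kN·m.

M ≈ 118.4 kN·m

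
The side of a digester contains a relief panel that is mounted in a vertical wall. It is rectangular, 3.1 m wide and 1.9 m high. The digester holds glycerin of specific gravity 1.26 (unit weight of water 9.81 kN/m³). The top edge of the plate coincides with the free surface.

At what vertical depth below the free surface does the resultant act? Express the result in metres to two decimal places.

γ = 1.26 × 9.81 = 12.3606 kN/m³.
The centroid lies 1.9/2 = 0.95 m below the top edge, so the centroid depth is h_c = 0.95 m.
A = 3.1 × 1.9 = 5.89 m².
Resultant F = γ·h_c·A = 12.3606 × 0.95 × 5.89 = 69.1637 kN.
I_c = b·h³/12 = 3.1 × 1.9³/12 = 1.77191 m⁴.
Centre of pressure: y_p = y_c + I_c/(y_c·A) = 0.95 + 1.77191/(0.95 × 5.89) = 0.95 + 0.316667 = 1.26667 m along the plane.

h_p = 1.27 m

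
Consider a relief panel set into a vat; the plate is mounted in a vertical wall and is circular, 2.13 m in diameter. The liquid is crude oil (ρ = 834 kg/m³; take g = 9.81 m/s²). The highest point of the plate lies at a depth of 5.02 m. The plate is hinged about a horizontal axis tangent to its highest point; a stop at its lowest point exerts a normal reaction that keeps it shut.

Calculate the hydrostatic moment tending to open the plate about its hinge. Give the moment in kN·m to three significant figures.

M ≈ 197 kN·m

γ = ρg = 834 × 9.81 / 1000 = 8.18154 kN/m³.
The centroid is at the centre, 1.065 m below the top of the plate, so the centroid depth is h_c = 5.02 + 1.065 = 6.085 m.
A = π(1.065)² = 3.56327 m².
Resultant F = γ·h_c·A = 8.18154 × 6.085 × 3.56327 = 177.396 kN.
I_c = πr⁴/4 = π × 1.065⁴/4 = 1.01039 m⁴.
Centre of pressure: y_p = y_c + I_c/(y_c·A) = 6.085 + 1.01039/(6.085 × 3.56327) = 6.085 + 0.0465993 = 6.1316 m along the plane.
The resultant acts 1.065 + 0.0465993 = 1.1116 m (along the plate) below the hinge at the top edge, so the moment about the hinge is M = F × 1.1116 = 177.396 × 1.1116 = 197.193 kN·m.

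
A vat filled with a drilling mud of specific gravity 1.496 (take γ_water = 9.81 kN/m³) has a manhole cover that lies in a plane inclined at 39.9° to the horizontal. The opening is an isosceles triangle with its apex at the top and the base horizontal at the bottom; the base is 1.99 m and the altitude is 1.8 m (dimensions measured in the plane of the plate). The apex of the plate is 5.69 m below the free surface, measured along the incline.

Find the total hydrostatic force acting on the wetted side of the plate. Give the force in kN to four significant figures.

γ = 1.496 × 9.81 = 14.67576 kN/m³.
Let θ = 39.9° be the plate's angle to the horizontal; measure y along the incline from where the plane meets the free surface. Vertical depth h = y·sinθ with sinθ = 0.641450.
With the apex up, the centroid sits 2h/3 = 2 × 1.8/3 = 1.2 m below the apex, so y_c = 5.69 + 1.2 = 6.89 m and h_c = 6.89 × 0.641450 = 4.41959 m.
A = ½ × 1.99 × 1.8 = 1.791 m².
Resultant F = γ·h_c·A = 14.67576 × 4.41959 × 1.791 = 116.166 kN.

F ≈ 116.2 kN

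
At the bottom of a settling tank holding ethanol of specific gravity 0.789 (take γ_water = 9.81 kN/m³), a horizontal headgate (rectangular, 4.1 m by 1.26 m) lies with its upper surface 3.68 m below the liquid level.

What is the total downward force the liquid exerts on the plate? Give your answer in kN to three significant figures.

γ = 0.789 × 9.81 = 7.74009 kN/m³.
The plate is horizontal, so pressure is uniform at p = γ·h = 7.74009 × 3.68 = 28.4835 kN/m².
A = 4.1 × 1.26 = 5.166 m².
F = p·A = 28.4835 × 5.166 = 147.146 kN.

F ≈ 147 kN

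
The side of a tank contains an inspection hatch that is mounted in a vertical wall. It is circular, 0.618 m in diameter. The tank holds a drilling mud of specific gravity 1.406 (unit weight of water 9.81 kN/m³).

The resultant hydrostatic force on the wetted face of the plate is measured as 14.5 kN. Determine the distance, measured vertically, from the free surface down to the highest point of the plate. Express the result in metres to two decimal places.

γ = 1.406 × 9.81 = 13.79286 kN/m³.
A = π(0.309)² = 0.299962 m².
From F = γ·h_c·A, the centroid depth is h_c = 14.5/(13.79286 × 0.299962) = 3.50467 m.
The centroid is at the centre, 0.309 m below the top of the plate, so the highest point sits at h_top = 3.50467 − 0.309 = 3.19567 m below the surface.

d_top ≈ 3.20 m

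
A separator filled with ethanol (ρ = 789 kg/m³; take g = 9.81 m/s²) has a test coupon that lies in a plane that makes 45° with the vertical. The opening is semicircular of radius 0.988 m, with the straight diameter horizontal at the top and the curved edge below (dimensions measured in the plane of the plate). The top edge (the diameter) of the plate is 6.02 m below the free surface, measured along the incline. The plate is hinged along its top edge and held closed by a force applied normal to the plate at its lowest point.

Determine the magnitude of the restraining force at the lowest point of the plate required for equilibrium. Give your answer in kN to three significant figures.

γ = ρg = 789 × 9.81 / 1000 = 7.74009 kN/m³.
The plate makes 45° with the vertical, i.e. θ = 90° − 45° = 45° to the horizontal. Measuring y along the incline from the free-surface line, vertical depth h = y·sinθ with sinθ = 0.707107.
The centroid of a semicircle lies 4r/(3π) = 0.41932 m from the diameter, here below the top edge, so y_c = 6.02 + 0.41932 = 6.43932 m and h_c = 6.43932 × 0.707107 = 4.55329 m.
A = πr²/2 = π × 0.988²/2 = 1.53332 m².
Resultant F = γ·h_c·A = 7.74009 × 4.55329 × 1.53332 = 54.0386 kN.
I_c = (π/8 − 8/(9π))·r⁴ = 0.109757 × 0.988⁴ = 0.104583 m⁴.
Centre of pressure: y_p = y_c + I_c/(y_c·A) = 6.43932 + 0.104583/(6.43932 × 1.53332) = 6.43932 + 0.0105923 = 6.44991 m along the plane.
The resultant acts 0.41932 + 0.0105923 = 0.429912 m (along the plate) below the hinge at the top edge, so the moment about the hinge is M = F × 0.429912 = 54.0386 × 0.429912 = 23.2318 kN·m.
A normal force at the bottom, 0.988 m from the hinge, must supply this moment: P = 23.2318/0.988 = 23.514 kN.

P ≈ 23.5 kN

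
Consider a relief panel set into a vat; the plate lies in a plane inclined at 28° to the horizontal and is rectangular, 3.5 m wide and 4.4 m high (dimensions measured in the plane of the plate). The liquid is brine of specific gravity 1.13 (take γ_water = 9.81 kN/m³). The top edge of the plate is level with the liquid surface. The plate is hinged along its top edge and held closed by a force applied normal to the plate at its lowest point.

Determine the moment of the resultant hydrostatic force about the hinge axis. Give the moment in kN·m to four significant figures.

M ≈ 517.2 kN·m

γ = 1.13 × 9.81 = 11.0853 kN/m³.
Let θ = 28° be the plate's angle to the horizontal; measure y along the incline from where the plane meets the free surface. Vertical depth h = y·sinθ with sinθ = 0.469472.
The centroid lies 4.4/2 = 2.2 m below the top edge, so y_c = 2.2 m and h_c = 2.2 × 0.469472 = 1.03284 m.
A = 3.5 × 4.4 = 15.4 m².
Resultant F = γ·h_c·A = 11.0853 × 1.03284 × 15.4 = 176.32 kN.
I_c = b·h³/12 = 3.5 × 4.4³/12 = 24.8453 m⁴.
Centre of pressure: y_p = y_c + I_c/(y_c·A) = 2.2 + 24.8453/(2.2 × 15.4) = 2.2 + 0.733332 = 2.93333 m along the plane.
The resultant acts 2.2 + 0.733332 = 2.93333 m (along the plate) below the hinge at the top edge, so the moment about the hinge is M = F × 2.93333 = 176.32 × 2.93333 = 517.205 kN·m.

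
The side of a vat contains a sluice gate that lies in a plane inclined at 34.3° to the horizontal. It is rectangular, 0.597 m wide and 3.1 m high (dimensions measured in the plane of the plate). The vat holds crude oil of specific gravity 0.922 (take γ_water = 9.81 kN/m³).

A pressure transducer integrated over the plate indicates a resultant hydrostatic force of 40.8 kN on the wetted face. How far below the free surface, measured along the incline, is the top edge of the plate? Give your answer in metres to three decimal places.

y_top ≈ 2.775 m

γ = 0.922 × 9.81 = 9.04482 kN/m³.
A = 0.597 × 3.1 = 1.8507 m².
From F = γ·h_c·A, the centroid depth is h_c = 40.8/(9.04482 × 1.8507) = 2.43739 m.
Let θ = 34.3° be the plate's angle to the horizontal; measure y along the incline from where the plane meets the free surface. Vertical depth h = y·sinθ with sinθ = 0.563526.
Along the incline, y_c = h_c/sinθ = 2.43739/0.563526 = 4.32525 m.
The centroid lies 3.1/2 = 1.55 m below the top edge, so the top edge sits at y_top = 4.32525 − 1.55 = 2.77525 m along the incline.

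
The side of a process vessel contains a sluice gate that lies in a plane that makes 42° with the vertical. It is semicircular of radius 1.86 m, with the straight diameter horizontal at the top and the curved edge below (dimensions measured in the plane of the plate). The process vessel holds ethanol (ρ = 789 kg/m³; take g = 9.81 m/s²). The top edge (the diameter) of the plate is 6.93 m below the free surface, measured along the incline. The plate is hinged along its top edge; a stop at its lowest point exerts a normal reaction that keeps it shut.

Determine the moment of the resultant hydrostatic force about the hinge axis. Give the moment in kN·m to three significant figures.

γ = ρg = 789 × 9.81 / 1000 = 7.74009 kN/m³.
The plate makes 42° with the vertical, i.e. θ = 90° − 42° = 48° to the horizontal. Measuring y along the incline from the free-surface line, vertical depth h = y·sinθ with sinθ = 0.743145.
The centroid of a semicircle lies 4r/(3π) = 0.789409 m from the diameter, here below the top edge, so y_c = 6.93 + 0.789409 = 7.71941 m and h_c = 7.71941 × 0.743145 = 5.73664 m.
A = πr²/2 = π × 1.86²/2 = 5.43433 m².
Resultant F = γ·h_c·A = 7.74009 × 5.73664 × 5.43433 = 241.296 kN.
I_c = (π/8 − 8/(9π))·r⁴ = 0.109757 × 1.86⁴ = 1.31366 m⁴.
Centre of pressure: y_p = y_c + I_c/(y_c·A) = 7.71941 + 1.31366/(7.71941 × 5.43433) = 7.71941 + 0.031315 = 7.75073 m along the plane.
The resultant acts 0.789409 + 0.031315 = 0.820724 m (along the plate) below the hinge at the top edge, so the moment about the hinge is M = F × 0.820724 = 241.296 × 0.820724 = 198.037 kN·m.

M ≈ 198 kN·m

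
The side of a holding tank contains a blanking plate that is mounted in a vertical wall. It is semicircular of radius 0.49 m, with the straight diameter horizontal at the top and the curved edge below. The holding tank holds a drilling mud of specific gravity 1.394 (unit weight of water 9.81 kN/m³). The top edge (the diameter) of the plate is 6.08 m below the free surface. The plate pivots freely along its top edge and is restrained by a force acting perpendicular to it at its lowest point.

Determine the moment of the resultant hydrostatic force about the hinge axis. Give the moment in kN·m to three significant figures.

M ≈ 6.83 kN·m

γ = 1.394 × 9.81 = 13.67514 kN/m³.
The centroid of a semicircle lies 4r/(3π) = 0.207962 m from the diameter, here below the top edge, so the centroid depth is h_c = 6.08 + 0.207962 = 6.28796 m.
A = πr²/2 = π × 0.49²/2 = 0.377148 m².
Resultant F = γ·h_c·A = 13.67514 × 6.28796 × 0.377148 = 32.4305 kN.
I_c = (π/8 − 8/(9π))·r⁴ = 0.109757 × 0.49⁴ = 0.00632727 m⁴.
Centre of pressure: y_p = y_c + I_c/(y_c·A) = 6.28796 + 0.00632727/(6.28796 × 0.377148) = 6.28796 + 0.00266806 = 6.29063 m along the plane.
The resultant acts 0.207962 + 0.00266806 = 0.21063 m (along the plate) below the hinge at the top edge, so the moment about the hinge is M = F × 0.21063 = 32.4305 × 0.21063 = 6.83084 kN·m.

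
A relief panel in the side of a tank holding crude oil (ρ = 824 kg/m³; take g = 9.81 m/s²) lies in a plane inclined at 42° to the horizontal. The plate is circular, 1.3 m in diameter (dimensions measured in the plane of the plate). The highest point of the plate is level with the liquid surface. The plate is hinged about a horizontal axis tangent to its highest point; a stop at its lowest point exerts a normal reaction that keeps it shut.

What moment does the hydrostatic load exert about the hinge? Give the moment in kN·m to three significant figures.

γ = ρg = 824 × 9.81 / 1000 = 8.08344 kN/m³.
Let θ = 42° be the plate's angle to the horizontal; measure y along the incline from where the plane meets the free surface. Vertical depth h = y·sinθ with sinθ = 0.669131.
The centroid is at the centre, 0.65 m below the top of the plate, so y_c = 0.65 m and h_c = 0.65 × 0.669131 = 0.434935 m.
A = π(0.65)² = 1.32732 m².
Resultant F = γ·h_c·A = 8.08344 × 0.434935 × 1.32732 = 4.66655 kN.
I_c = πr⁴/4 = π × 0.65⁴/4 = 0.140198 m⁴.
Centre of pressure: y_p = y_c + I_c/(y_c·A) = 0.65 + 0.140198/(0.65 × 1.32732) = 0.65 + 0.1625 = 0.8125 m along the plane.
The resultant acts 0.65 + 0.1625 = 0.8125 m (along the plate) below the hinge at the top edge, so the moment about the hinge is M = F × 0.8125 = 4.66655 × 0.8125 = 3.79157 kN·m.

M ≈ 3.79 kN·m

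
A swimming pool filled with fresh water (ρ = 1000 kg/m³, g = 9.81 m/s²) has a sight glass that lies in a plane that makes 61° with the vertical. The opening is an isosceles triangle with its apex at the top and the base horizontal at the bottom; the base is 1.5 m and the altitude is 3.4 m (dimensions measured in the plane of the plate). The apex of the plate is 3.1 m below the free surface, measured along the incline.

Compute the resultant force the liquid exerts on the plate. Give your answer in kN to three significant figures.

F ≈ 65.1 kN

γ = ρg = 1000 × 9.81 = 9810 N/m³ = 9.81 kN/m³.
The plate makes 61° with the vertical, i.e. θ = 90° − 61° = 29° to the horizontal. Measuring y along the incline from the free-surface line, vertical depth h = y·sinθ with sinθ = 0.484810.
With the apex up, the centroid sits 2h/3 = 2 × 3.4/3 = 2.26667 m below the apex, so y_c = 3.1 + 2.26667 = 5.36667 m and h_c = 5.36667 × 0.484810 = 2.60182 m.
A = ½ × 1.5 × 3.4 = 2.55 m².
Resultant F = γ·h_c·A = 9.81 × 2.60182 × 2.55 = 65.0858 kN.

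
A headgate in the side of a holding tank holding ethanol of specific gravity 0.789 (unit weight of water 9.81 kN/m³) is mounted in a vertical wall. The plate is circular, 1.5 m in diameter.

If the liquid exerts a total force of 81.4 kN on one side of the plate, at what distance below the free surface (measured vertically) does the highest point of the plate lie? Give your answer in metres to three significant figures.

γ = 0.789 × 9.81 = 7.74009 kN/m³.
A = π(0.75)² = 1.76715 m².
From F = γ·h_c·A, the centroid depth is h_c = 81.4/(7.74009 × 1.76715) = 5.95121 m.
The centroid is at the centre, 0.75 m below the top of the plate, so the highest point sits at h_top = 5.95121 − 0.75 = 5.20121 m below the surface.

d_top ≈ 5.20 m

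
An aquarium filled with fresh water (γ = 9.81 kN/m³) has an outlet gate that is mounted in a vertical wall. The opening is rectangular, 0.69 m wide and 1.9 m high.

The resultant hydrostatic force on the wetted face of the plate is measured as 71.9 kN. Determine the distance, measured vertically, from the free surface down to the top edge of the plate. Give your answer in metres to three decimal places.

γ = 9.81 kN/m³.
A = 0.69 × 1.9 = 1.311 m².
From F = γ·h_c·A, the centroid depth is h_c = 71.9/(9.81 × 1.311) = 5.59058 m.
The centroid lies 1.9/2 = 0.95 m below the top edge, so the top edge sits at h_top = 5.59058 − 0.95 = 4.64058 m below the surface.

d_top ≈ 4.641 m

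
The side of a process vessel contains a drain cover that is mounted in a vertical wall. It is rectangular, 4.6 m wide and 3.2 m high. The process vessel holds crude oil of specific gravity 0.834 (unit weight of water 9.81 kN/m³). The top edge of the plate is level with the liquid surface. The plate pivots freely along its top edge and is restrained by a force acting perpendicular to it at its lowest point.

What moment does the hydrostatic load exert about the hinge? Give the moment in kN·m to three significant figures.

γ = 0.834 × 9.81 = 8.18154 kN/m³.
The centroid lies 3.2/2 = 1.6 m below the top edge, so the centroid depth is h_c = 1.6 m.
A = 4.6 × 3.2 = 14.72 m².
Resultant F = γ·h_c·A = 8.18154 × 1.6 × 14.72 = 192.692 kN.
I_c = b·h³/12 = 4.6 × 3.2³/12 = 12.5611 m⁴.
Centre of pressure: y_p = y_c + I_c/(y_c·A) = 1.6 + 12.5611/(1.6 × 14.72) = 1.6 + 0.533335 = 2.13334 m along the plane.
The resultant acts 1.6 + 0.533335 = 2.13334 m (along the plate) below the hinge at the top edge, so the moment about the hinge is M = F × 2.13334 = 192.692 × 2.13334 = 411.078 kN·m.

M ≈ 411 kN·m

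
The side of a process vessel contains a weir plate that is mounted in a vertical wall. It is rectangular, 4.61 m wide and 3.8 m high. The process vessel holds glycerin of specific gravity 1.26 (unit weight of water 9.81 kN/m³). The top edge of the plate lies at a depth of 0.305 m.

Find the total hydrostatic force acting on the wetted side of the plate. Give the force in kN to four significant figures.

F ≈ 477.5 kN

γ = 1.26 × 9.81 = 12.3606 kN/m³.
The centroid lies 3.8/2 = 1.9 m below the top edge, so the centroid depth is h_c = 0.305 + 1.9 = 2.205 m.
A = 4.61 × 3.8 = 17.518 m².
Resultant F = γ·h_c·A = 12.3606 × 2.205 × 17.518 = 477.455 kN.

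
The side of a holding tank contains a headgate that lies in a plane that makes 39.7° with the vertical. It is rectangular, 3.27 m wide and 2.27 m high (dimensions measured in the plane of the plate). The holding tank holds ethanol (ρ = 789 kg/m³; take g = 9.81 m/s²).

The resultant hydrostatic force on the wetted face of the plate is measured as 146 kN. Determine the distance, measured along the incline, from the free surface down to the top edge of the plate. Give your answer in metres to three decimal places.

y_top ≈ 2.168 m

γ = ρg = 789 × 9.81 / 1000 = 7.74009 kN/m³.
A = 3.27 × 2.27 = 7.4229 m².
From F = γ·h_c·A, the centroid depth is h_c = 146/(7.74009 × 7.4229) = 2.54117 m.
The plate makes 39.7° with the vertical, i.e. θ = 90° − 39.7° = 50.3° to the horizontal. Measuring y along the incline from the free-surface line, vertical depth h = y·sinθ with sinθ = 0.769400.
Along the incline, y_c = h_c/sinθ = 2.54117/0.769400 = 3.30279 m.
The centroid lies 2.27/2 = 1.135 m below the top edge, so the top edge sits at y_top = 3.30279 − 1.135 = 2.16779 m along the incline.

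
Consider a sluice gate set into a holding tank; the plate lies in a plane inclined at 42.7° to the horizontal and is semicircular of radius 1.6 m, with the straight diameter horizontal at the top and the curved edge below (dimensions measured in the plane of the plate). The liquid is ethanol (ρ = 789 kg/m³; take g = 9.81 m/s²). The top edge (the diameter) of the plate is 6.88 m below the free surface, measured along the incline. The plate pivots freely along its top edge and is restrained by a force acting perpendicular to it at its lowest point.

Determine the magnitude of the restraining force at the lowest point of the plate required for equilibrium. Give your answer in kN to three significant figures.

P ≈ 70.1 kN

γ = ρg = 789 × 9.81 / 1000 = 7.74009 kN/m³.
Let θ = 42.7° be the plate's angle to the horizontal; measure y along the incline from where the plane meets the free surface. Vertical depth h = y·sinθ with sinθ = 0.678160.
The centroid of a semicircle lies 4r/(3π) = 0.679061 m from the diameter, here below the top edge, so y_c = 6.88 + 0.679061 = 7.55906 m and h_c = 7.55906 × 0.678160 = 5.12625 m.
A = πr²/2 = π × 1.6²/2 = 4.02124 m².
Resultant F = γ·h_c·A = 7.74009 × 5.12625 × 4.02124 = 159.553 kN.
I_c = (π/8 − 8/(9π))·r⁴ = 0.109757 × 1.6⁴ = 0.719303 m⁴.
Centre of pressure: y_p = y_c + I_c/(y_c·A) = 7.55906 + 0.719303/(7.55906 × 4.02124) = 7.55906 + 0.0236638 = 7.58272 m along the plane.
The resultant acts 0.679061 + 0.0236638 = 0.702725 m (along the plate) below the hinge at the top edge, so the moment about the hinge is M = F × 0.702725 = 159.553 × 0.702725 = 112.122 kN·m.
A normal force at the bottom, 1.6 m from the hinge, must supply this moment: P = 112.122/1.6 = 70.0763 kN.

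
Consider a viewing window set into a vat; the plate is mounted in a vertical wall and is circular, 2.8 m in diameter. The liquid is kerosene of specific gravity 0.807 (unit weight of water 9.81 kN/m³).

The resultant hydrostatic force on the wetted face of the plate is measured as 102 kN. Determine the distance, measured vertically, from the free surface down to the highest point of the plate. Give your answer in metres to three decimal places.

γ = 0.807 × 9.81 = 7.91667 kN/m³.
A = π(1.4)² = 6.15752 m².
From F = γ·h_c·A, the centroid depth is h_c = 102/(7.91667 × 6.15752) = 2.09243 m.
The centroid is at the centre, 1.4 m below the top of the plate, so the highest point sits at h_top = 2.09243 − 1.4 = 0.69243 m below the surface.

d_top ≈ 0.692 m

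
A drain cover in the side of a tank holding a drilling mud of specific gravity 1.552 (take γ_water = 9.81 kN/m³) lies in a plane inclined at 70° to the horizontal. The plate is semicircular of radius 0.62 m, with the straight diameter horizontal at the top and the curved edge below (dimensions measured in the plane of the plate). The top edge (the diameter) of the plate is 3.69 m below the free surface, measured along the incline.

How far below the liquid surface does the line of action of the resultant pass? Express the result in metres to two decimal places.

γ = 1.552 × 9.81 = 15.22512 kN/m³.
Let θ = 70° be the plate's angle to the horizontal; measure y along the incline from where the plane meets the free surface. Vertical depth h = y·sinθ with sinθ = 0.939693.
The centroid of a semicircle lies 4r/(3π) = 0.263136 m from the diameter, here below the top edge, so y_c = 3.69 + 0.263136 = 3.95314 m and h_c = 3.95314 × 0.939693 = 3.71474 m.
A = πr²/2 = π × 0.62²/2 = 0.603814 m².
Resultant F = γ·h_c·A = 15.22512 × 3.71474 × 0.603814 = 34.1501 kN.
I_c = (π/8 − 8/(9π))·r⁴ = 0.109757 × 0.62⁴ = 0.0162181 m⁴.
Centre of pressure: y_p = y_c + I_c/(y_c·A) = 3.95314 + 0.0162181/(3.95314 × 0.603814) = 3.95314 + 0.00679445 = 3.95993 m along the plane.
Vertically, h_p = y_p·sinθ = 3.95993 × 0.939693 = 3.72112 m.

h_p = 3.72 m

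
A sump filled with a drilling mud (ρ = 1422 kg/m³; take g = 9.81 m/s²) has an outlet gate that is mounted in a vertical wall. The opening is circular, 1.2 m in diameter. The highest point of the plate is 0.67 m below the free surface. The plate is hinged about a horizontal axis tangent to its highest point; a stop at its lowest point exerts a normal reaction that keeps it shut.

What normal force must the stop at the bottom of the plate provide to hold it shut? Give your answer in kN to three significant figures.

γ = ρg = 1422 × 9.81 / 1000 = 13.94982 kN/m³.
The centroid is at the centre, 0.6 m below the top of the plate, so the centroid depth is h_c = 0.67 + 0.6 = 1.27 m.
A = π(0.6)² = 1.13097 m².
Resultant F = γ·h_c·A = 13.94982 × 1.27 × 1.13097 = 20.0366 kN.
I_c = πr⁴/4 = π × 0.6⁴/4 = 0.101788 m⁴.
Centre of pressure: y_p = y_c + I_c/(y_c·A) = 1.27 + 0.101788/(1.27 × 1.13097) = 1.27 + 0.0708666 = 1.34087 m along the plane.
The resultant acts 0.6 + 0.0708666 = 0.670867 m (along the plate) below the hinge at the top edge, so the moment about the hinge is M = F × 0.670867 = 20.0366 × 0.670867 = 13.4419 kN·m.
A normal force at the bottom, 1.2 m from the hinge, must supply this moment: P = 13.4419/1.2 = 11.2016 kN.

P ≈ 11.2 kN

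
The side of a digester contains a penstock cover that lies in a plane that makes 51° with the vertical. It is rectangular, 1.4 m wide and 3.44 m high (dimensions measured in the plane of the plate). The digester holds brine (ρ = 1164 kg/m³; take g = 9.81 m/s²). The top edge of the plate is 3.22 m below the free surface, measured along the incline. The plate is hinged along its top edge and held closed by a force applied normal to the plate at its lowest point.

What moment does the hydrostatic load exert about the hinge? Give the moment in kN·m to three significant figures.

γ = ρg = 1164 × 9.81 / 1000 = 11.41884 kN/m³.
The plate makes 51° with the vertical, i.e. θ = 90° − 51° = 39° to the horizontal. Measuring y along the incline from the free-surface line, vertical depth h = y·sinθ with sinθ = 0.629320.
The centroid lies 3.44/2 = 1.72 m below the top edge, so y_c = 3.22 + 1.72 = 4.94 m and h_c = 4.94 × 0.629320 = 3.10884 m.
A = 1.4 × 3.44 = 4.816 m².
Resultant F = γ·h_c·A = 11.41884 × 3.10884 × 4.816 = 170.965 kN.
I_c = b·h³/12 = 1.4 × 3.44³/12 = 4.74922 m⁴.
Centre of pressure: y_p = y_c + I_c/(y_c·A) = 4.94 + 4.74922/(4.94 × 4.816) = 4.94 + 0.199622 = 5.13962 m along the plane.
The resultant acts 1.72 + 0.199622 = 1.91962 m (along the plate) below the hinge at the top edge, so the moment about the hinge is M = F × 1.91962 = 170.965 × 1.91962 = 328.188 kN·m.

M ≈ 328 kN·m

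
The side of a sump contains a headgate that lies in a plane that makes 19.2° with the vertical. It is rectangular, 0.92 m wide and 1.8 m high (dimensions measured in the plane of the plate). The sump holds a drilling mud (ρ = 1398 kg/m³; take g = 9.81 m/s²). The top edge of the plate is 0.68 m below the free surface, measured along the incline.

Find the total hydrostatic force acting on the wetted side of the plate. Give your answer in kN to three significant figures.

F ≈ 33.9 kN

γ = ρg = 1398 × 9.81 / 1000 = 13.71438 kN/m³.
The plate makes 19.2° with the vertical, i.e. θ = 90° − 19.2° = 70.8° to the horizontal. Measuring y along the incline from the free-surface line, vertical depth h = y·sinθ with sinθ = 0.944376.
The centroid lies 1.8/2 = 0.9 m below the top edge, so y_c = 0.68 + 0.9 = 1.58 m and h_c = 1.58 × 0.944376 = 1.49211 m.
A = 0.92 × 1.8 = 1.656 m².
Resultant F = γ·h_c·A = 13.71438 × 1.49211 × 1.656 = 33.8873 kN.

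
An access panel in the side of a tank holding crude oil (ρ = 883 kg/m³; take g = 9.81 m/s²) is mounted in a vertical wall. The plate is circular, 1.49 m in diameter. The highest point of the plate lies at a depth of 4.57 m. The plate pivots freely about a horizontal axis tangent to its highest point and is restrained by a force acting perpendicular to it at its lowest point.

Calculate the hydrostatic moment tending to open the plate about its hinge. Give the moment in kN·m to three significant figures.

γ = ρg = 883 × 9.81 / 1000 = 8.66223 kN/m³.
The centroid is at the centre, 0.745 m below the top of the plate, so the centroid depth is h_c = 4.57 + 0.745 = 5.315 m.
A = π(0.745)² = 1.74366 m².
Resultant F = γ·h_c·A = 8.66223 × 5.315 × 1.74366 = 80.2777 kN.
I_c = πr⁴/4 = π × 0.745⁴/4 = 0.241944 m⁴.
Centre of pressure: y_p = y_c + I_c/(y_c·A) = 5.315 + 0.241944/(5.315 × 1.74366) = 5.315 + 0.0261066 = 5.34111 m along the plane.
The resultant acts 0.745 + 0.0261066 = 0.771107 m (along the plate) below the hinge at the top edge, so the moment about the hinge is M = F × 0.771107 = 80.2777 × 0.771107 = 61.9027 kN·m.

M ≈ 61.9 kN·m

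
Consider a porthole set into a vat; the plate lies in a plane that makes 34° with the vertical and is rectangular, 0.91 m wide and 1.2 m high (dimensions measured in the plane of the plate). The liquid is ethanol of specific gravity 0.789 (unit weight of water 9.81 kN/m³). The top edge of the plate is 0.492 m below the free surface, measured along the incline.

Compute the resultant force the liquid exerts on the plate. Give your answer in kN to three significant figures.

γ = 0.789 × 9.81 = 7.74009 kN/m³.
The plate makes 34° with the vertical, i.e. θ = 90° − 34° = 56° to the horizontal. Measuring y along the incline from the free-surface line, vertical depth h = y·sinθ with sinθ = 0.829038.
The centroid lies 1.2/2 = 0.6 m below the top edge, so y_c = 0.492 + 0.6 = 1.092 m and h_c = 1.092 × 0.829038 = 0.905309 m.
A = 0.91 × 1.2 = 1.092 m².
Resultant F = γ·h_c·A = 7.74009 × 0.905309 × 1.092 = 7.65183 kN.

F ≈ 7.65 kN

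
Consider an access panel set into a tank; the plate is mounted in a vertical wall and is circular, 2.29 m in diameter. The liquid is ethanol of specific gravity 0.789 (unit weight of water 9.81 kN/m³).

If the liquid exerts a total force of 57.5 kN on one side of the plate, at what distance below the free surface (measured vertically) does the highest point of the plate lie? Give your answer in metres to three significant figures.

d_top ≈ 0.659 m

γ = 0.789 × 9.81 = 7.74009 kN/m³.
A = π(1.145)² = 4.11871 m².
From F = γ·h_c·A, the centroid depth is h_c = 57.5/(7.74009 × 4.11871) = 1.80368 m.
The centroid is at the centre, 1.145 m below the top of the plate, so the highest point sits at h_top = 1.80368 − 1.145 = 0.65868 m below the surface.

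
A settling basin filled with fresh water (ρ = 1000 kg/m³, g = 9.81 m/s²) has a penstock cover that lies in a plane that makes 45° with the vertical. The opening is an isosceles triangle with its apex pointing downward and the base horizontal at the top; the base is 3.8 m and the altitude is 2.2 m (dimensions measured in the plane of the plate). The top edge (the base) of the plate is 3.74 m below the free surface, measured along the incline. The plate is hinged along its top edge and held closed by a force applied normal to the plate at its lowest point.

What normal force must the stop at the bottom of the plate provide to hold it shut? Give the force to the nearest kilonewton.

γ = ρg = 1000 × 9.81 = 9810 N/m³ = 9.81 kN/m³.
The plate makes 45° with the vertical, i.e. θ = 90° − 45° = 45° to the horizontal. Measuring y along the incline from the free-surface line, vertical depth h = y·sinθ with sinθ = 0.707107.
With the apex down, the centroid sits h/3 = 2.2/3 = 0.733333 m below the base (the top edge), so y_c = 3.74 + 0.733333 = 4.47333 m and h_c = 4.47333 × 0.707107 = 3.16312 m.
A = ½ × 3.8 × 2.2 = 4.18 m².
Resultant F = γ·h_c·A = 9.81 × 3.16312 × 4.18 = 129.706 kN.
I_c = b·h³/36 = 3.8 × 2.2³/36 = 1.12396 m⁴.
Centre of pressure: y_p = y_c + I_c/(y_c·A) = 4.47333 + 1.12396/(4.47333 × 4.18) = 4.47333 + 0.0601096 = 4.53344 m along the plane.
The resultant acts 0.733333 + 0.0601096 = 0.793443 m (along the plate) below the hinge at the top edge, so the moment about the hinge is M = F × 0.793443 = 129.706 × 0.793443 = 102.914 kN·m.
A normal force at the bottom, 2.2 m from the hinge, must supply this moment: P = 102.914/2.2 = 46.7791 kN.

P ≈ 47 kN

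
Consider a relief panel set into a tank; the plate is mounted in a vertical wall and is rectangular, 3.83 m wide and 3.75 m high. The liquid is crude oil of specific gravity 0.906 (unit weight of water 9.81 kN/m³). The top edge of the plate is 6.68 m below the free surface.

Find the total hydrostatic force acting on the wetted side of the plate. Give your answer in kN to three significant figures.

γ = 0.906 × 9.81 = 8.88786 kN/m³.
The centroid lies 3.75/2 = 1.875 m below the top edge, so the centroid depth is h_c = 6.68 + 1.875 = 8.555 m.
A = 3.83 × 3.75 = 14.3625 m².
Resultant F = γ·h_c·A = 8.88786 × 8.555 × 14.3625 = 1092.06 kN.

F ≈ 1090 kN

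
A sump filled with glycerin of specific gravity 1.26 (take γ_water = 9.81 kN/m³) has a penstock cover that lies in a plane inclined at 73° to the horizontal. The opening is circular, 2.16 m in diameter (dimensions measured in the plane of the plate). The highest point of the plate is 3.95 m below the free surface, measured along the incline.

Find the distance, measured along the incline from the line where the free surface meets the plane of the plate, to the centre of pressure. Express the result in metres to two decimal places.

γ = 1.26 × 9.81 = 12.3606 kN/m³.
Let θ = 73° be the plate's angle to the horizontal; measure y along the incline from where the plane meets the free surface. Vertical depth h = y·sinθ with sinθ = 0.956305.
The centroid is at the centre, 1.08 m below the top of the plate, so y_c = 3.95 + 1.08 = 5.03 m and h_c = 5.03 × 0.956305 = 4.81021 m.
A = π(1.08)² = 3.66435 m².
Resultant F = γ·h_c·A = 12.3606 × 4.81021 × 3.66435 = 217.872 kN.
I_c = πr⁴/4 = π × 1.08⁴/4 = 1.06853 m⁴.
Centre of pressure: y_p = y_c + I_c/(y_c·A) = 5.03 + 1.06853/(5.03 × 3.66435) = 5.03 + 0.0579725 = 5.08797 m along the plane.

y_p = 5.09 m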